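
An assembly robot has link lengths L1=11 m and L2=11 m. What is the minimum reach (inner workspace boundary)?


Given: L1 = 11 m, L2 = 11 m
For a 2-link planar arm, min reach = |L1 - L2| (second link folded back)
Min reach = |11 - 11|
Min reach = 0 m

0 m


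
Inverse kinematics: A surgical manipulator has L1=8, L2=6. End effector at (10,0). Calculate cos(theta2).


Given: L1 = 8, L2 = 6, target (x, y) = (10, 0)
Using cos(theta2) = (x^2 + y^2 - L1^2 - L2^2) / (2*L1*L2)
x^2 + y^2 = 10^2 + 0 = 100
L1^2 + L2^2 = 64 + 36 = 100
Numerator = 100 - 100 = 0
Denominator = 2*8*6 = 96
cos(theta2) = 0/96 = 0

0


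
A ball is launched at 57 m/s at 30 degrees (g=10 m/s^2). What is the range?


Given: v0 = 57 m/s, theta = 30 deg, g = 10 m/s^2
sin(2*30) = sin(60) = sqrt(3)/2
Using R = v0^2 * sin(2*theta) / g
R = 57^2 * (sqrt(3)/2) / 10
R = 3249 * sqrt(3) / 20
R = 3249/20*sqrt(3) m

3249/20*sqrt(3) m


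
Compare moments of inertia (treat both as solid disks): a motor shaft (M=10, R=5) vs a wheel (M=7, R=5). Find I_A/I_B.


Given: M1=10 kg, R1=5 m, M2=7 kg, R2=5 m
For a disk: I = (1/2)*M*R^2, so I_A/I_B = (M1*R1^2)/(M2*R2^2)
M1*R1^2 = 10*25 = 250
M2*R2^2 = 7*25 = 175
I_A/I_B = 250/175 = 10/7

10/7


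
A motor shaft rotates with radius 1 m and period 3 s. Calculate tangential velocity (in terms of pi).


Given: radius r = 1 m, period T = 3 s
Using v = 2*pi*r / T
v = 2*pi*1 / 3
v = 2*pi / 3
v = 2/3*pi m/s

2/3*pi m/s


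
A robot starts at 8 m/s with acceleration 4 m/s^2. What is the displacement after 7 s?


Given: v0 = 8 m/s, a = 4 m/s^2, t = 7 s
Using s = v0*t + (1/2)*a*t^2
s = 8*7 + (1/2)*4*7^2
s = 56 + (1/2)*196
s = 56 + 98
s = 154

154 m


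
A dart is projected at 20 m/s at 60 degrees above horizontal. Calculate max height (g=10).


Given: v0 = 20 m/s, theta = 60 deg, g = 10 m/s^2
sin^2(60) = 3/4
Using H = v0^2 * sin^2(theta) / (2*g)
H = 20^2 * 3/4 / (2*10)
H = 400 * 3/4 / 20
H = 300 / 20
H = 15 m

15 m


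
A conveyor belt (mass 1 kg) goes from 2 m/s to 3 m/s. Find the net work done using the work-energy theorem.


Given: m = 1 kg, v0 = 2 m/s, v = 3 m/s
Using W = (1/2)*m*(v^2 - v0^2)
v^2 = 3^2 = 9
v0^2 = 2^2 = 4
v^2 - v0^2 = 9 - 4 = 5
W = (1/2)*1*5 = 5/2 J

5/2 J


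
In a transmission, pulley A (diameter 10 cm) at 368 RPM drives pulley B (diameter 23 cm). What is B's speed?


Given: D1 = 10 cm, w1 = 368 RPM, D2 = 23 cm
Using D1*w1 = D2*w2
w2 = D1*w1 / D2
w2 = 10*368 / 23
w2 = 3680 / 23
w2 = 160 RPM

160 RPM


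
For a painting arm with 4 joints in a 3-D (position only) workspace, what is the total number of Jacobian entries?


Given: task space dimension = 3, joints = 4
Jacobian is a 3 x 4 matrix
Total entries = rows * columns
Total = 3 * 4
Total = 12

12


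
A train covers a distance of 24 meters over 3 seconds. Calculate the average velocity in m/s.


Given: distance d = 24 m, time t = 3 s
Using v = d / t
v = 24 / 3
v = 8 m/s

8 m/s


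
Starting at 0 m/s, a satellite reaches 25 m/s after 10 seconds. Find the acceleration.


Given: initial velocity v0 = 0 m/s, final velocity v = 25 m/s, time t = 10 s
Using a = (v - v0) / t
a = (25 - 0) / 10
a = 25 / 10
a = 5/2 m/s^2

5/2 m/s^2


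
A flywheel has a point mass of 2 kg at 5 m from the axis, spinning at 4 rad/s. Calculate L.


Given: m = 2 kg, r = 5 m, omega = 4 rad/s
For a point mass: I = m*r^2
I = 2*5^2 = 2*25 = 50
L = I*omega = 50*4
L = 200 kg*m^2/s

200 kg*m^2/s


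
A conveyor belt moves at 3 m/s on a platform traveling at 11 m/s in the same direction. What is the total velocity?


Given: object velocity = 3 m/s, platform velocity = 11 m/s (same direction)
Using classical velocity addition: v_total = v_object + v_platform
v_total = 3 + 11
v_total = 14 m/s

14 m/s


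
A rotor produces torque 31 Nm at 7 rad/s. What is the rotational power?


Given: tau = 31 Nm, omega = 7 rad/s
Using P = tau * omega
P = 31 * 7
P = 217 W

217 W


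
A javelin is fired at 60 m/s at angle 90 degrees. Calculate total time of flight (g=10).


Given: v0 = 60 m/s, theta = 90 deg, g = 10 m/s^2
sin(90) = 1
Using T = 2*v0*sin(theta) / g
T = 2*60*1 / 10
T = 120 / 10
T = 12 s

12 s


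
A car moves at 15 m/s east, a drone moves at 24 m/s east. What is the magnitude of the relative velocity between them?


Given: v_A = 15 m/s east, v_B = 24 m/s east
Both move in the same direction; relative speed = |v_A - v_B|
|15 - 24| = |-9|
= 9 m/s

9 m/s


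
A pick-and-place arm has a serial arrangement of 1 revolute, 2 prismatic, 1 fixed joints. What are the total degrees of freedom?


Given: serial robot with 1 revolute, 2 prismatic, 1 fixed joints
DOF contribution per joint type: revolute=1, prismatic=1, spherical=3, fixed=0
DOF = 1*1 + 2*1 + 1*0
DOF = 3

3


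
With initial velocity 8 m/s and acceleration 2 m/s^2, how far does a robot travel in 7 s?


Given: v0 = 8 m/s, a = 2 m/s^2, t = 7 s
Using s = v0*t + (1/2)*a*t^2
s = 8*7 + (1/2)*2*7^2
s = 56 + (1/2)*98
s = 56 + 49
s = 105

105 m


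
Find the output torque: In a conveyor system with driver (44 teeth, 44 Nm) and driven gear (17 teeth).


Given: N1 = 44, N2 = 17, T1 = 44 Nm
Using T2/T1 = N2/N1
T2 = T1 * N2 / N1
T2 = 44 * 17 / 44
T2 = 748 / 44
T2 = 17 Nm

17 Nm


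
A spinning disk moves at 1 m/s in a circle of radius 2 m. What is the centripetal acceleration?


Given: v = 1 m/s, r = 2 m
Using a_c = v^2 / r
a_c = 1^2 / 2
a_c = 1 / 2
a_c = 1/2 m/s^2

1/2 m/s^2


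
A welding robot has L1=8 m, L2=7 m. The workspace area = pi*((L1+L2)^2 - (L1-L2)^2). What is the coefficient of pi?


Given: L1 = 8, L2 = 7
(L1+L2)^2 = (15)^2 = 225
(L1-L2)^2 = (1)^2 = 1
Difference = 225 - 1 = 224
This equals 4*L1*L2 = 4*8*7 = 224
Workspace area = 224*pi

224


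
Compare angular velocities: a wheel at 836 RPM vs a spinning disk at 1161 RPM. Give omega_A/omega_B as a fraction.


Given: RPM_A = 836, RPM_B = 1161
omega = 2*pi*RPM/60, so omega_A/omega_B = RPM_A / RPM_B
omega_A/omega_B = 836 / 1161
omega_A/omega_B = 836/1161

836/1161


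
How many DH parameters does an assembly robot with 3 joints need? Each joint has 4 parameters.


Given: 3 joints, 4 DH parameters per joint (d, theta, a, alpha)
Total DH parameters = number_of_joints * 4
Total = 3 * 4
Total = 12

12


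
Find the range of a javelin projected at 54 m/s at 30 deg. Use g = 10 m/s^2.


Given: v0 = 54 m/s, theta = 30 deg, g = 10 m/s^2
sin(2*30) = sin(60) = sqrt(3)/2
Using R = v0^2 * sin(2*theta) / g
R = 54^2 * (sqrt(3)/2) / 10
R = 2916 * sqrt(3) / 20
R = 729/5*sqrt(3) m

729/5*sqrt(3) m


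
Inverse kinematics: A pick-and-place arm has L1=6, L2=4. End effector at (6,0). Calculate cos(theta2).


Given: L1 = 6, L2 = 4, target (x, y) = (6, 0)
Using cos(theta2) = (x^2 + y^2 - L1^2 - L2^2) / (2*L1*L2)
x^2 + y^2 = 6^2 + 0 = 36
L1^2 + L2^2 = 36 + 16 = 52
Numerator = 36 - 52 = -16
Denominator = 2*6*4 = 48
cos(theta2) = -16/48 = -1/3

-1/3


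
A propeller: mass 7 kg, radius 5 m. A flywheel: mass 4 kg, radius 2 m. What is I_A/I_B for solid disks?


Given: M1=7 kg, R1=5 m, M2=4 kg, R2=2 m
For a disk: I = (1/2)*M*R^2, so I_A/I_B = (M1*R1^2)/(M2*R2^2)
M1*R1^2 = 7*25 = 175
M2*R2^2 = 4*4 = 16
I_A/I_B = 175/16 = 175/16

175/16


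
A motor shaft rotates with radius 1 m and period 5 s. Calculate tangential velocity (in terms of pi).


Given: radius r = 1 m, period T = 5 s
Using v = 2*pi*r / T
v = 2*pi*1 / 5
v = 2*pi / 5
v = 2/5*pi m/s

2/5*pi m/s


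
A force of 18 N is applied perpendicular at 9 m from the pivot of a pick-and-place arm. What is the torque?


Given: F = 18 N, r = 9 m, angle = 90 deg (perpendicular)
Using tau = F * r * sin(90)
sin(90) = 1
tau = 18 * 9 * 1
tau = 162 Nm

162 Nm


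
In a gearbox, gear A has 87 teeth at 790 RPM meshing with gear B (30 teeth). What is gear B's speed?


Given: N1 = 87 teeth, w1 = 790 RPM, N2 = 30 teeth
Using N1*w1 = N2*w2
w2 = N1*w1 / N2
w2 = 87*790 / 30
w2 = 68730 / 30
w2 = 2291 RPM

2291 RPM


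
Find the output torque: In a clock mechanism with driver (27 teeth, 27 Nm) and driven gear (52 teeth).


Given: N1 = 27, N2 = 52, T1 = 27 Nm
Using T2/T1 = N2/N1
T2 = T1 * N2 / N1
T2 = 27 * 52 / 27
T2 = 1404 / 27
T2 = 52 Nm

52 Nm


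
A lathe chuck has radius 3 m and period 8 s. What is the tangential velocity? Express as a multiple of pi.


Given: radius r = 3 m, period T = 8 s
Using v = 2*pi*r / T
v = 2*pi*3 / 8
v = 6*pi / 8
v = 3/4*pi m/s

3/4*pi m/s


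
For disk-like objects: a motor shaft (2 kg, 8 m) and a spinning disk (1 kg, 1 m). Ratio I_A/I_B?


Given: M1=2 kg, R1=8 m, M2=1 kg, R2=1 m
For a disk: I = (1/2)*M*R^2, so I_A/I_B = (M1*R1^2)/(M2*R2^2)
M1*R1^2 = 2*64 = 128
M2*R2^2 = 1*1 = 1
I_A/I_B = 128/1 = 128

128


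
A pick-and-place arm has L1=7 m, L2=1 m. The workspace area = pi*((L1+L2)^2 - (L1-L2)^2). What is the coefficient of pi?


Given: L1 = 7, L2 = 1
(L1+L2)^2 = (8)^2 = 64
(L1-L2)^2 = (6)^2 = 36
Difference = 64 - 36 = 28
This equals 4*L1*L2 = 4*7*1 = 28
Workspace area = 28*pi

28


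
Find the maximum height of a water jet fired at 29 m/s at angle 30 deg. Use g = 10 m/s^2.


Given: v0 = 29 m/s, theta = 30 deg, g = 10 m/s^2
sin^2(30) = 1/4
Using H = v0^2 * sin^2(theta) / (2*g)
H = 29^2 * 1/4 / (2*10)
H = 841 * 1/4 / 20
H = 841/4 / 20
H = 841/80 m

841/80 m


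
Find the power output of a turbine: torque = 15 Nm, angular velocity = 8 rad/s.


Given: tau = 15 Nm, omega = 8 rad/s
Using P = tau * omega
P = 15 * 8
P = 120 W

120 W


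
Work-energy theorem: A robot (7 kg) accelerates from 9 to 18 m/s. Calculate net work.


Given: m = 7 kg, v0 = 9 m/s, v = 18 m/s
Using W = (1/2)*m*(v^2 - v0^2)
v^2 = 18^2 = 324
v0^2 = 9^2 = 81
v^2 - v0^2 = 324 - 81 = 243
W = (1/2)*7*243 = 1701/2 J

1701/2 J


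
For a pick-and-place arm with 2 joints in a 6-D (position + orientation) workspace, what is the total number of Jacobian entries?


Given: task space dimension = 6, joints = 2
Jacobian is a 6 x 2 matrix
Total entries = rows * columns
Total = 6 * 2
Total = 12

12


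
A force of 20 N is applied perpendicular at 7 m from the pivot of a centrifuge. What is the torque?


Given: F = 20 N, r = 7 m, angle = 90 deg (perpendicular)
Using tau = F * r * sin(90)
sin(90) = 1
tau = 20 * 7 * 1
tau = 140 Nm

140 Nm


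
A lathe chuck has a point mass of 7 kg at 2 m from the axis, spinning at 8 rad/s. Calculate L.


Given: m = 7 kg, r = 2 m, omega = 8 rad/s
For a point mass: I = m*r^2
I = 7*2^2 = 7*4 = 28
L = I*omega = 28*8
L = 224 kg*m^2/s

224 kg*m^2/s


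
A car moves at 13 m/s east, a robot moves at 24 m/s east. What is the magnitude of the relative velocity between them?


Given: v_A = 13 m/s east, v_B = 24 m/s east
Both move in the same direction; relative speed = |v_A - v_B|
|13 - 24| = |-11|
= 11 m/s

11 m/s


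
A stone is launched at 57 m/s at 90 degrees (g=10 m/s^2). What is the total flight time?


Given: v0 = 57 m/s, theta = 90 deg, g = 10 m/s^2
sin(90) = 1
Using T = 2*v0*sin(theta) / g
T = 2*57*1 / 10
T = 114 / 10
T = 57/5 s

57/5 s


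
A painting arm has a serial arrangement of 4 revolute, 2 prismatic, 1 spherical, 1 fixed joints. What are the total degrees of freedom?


Given: serial robot with 4 revolute, 2 prismatic, 1 spherical, 1 fixed joints
DOF contribution per joint type: revolute=1, prismatic=1, spherical=3, fixed=0
DOF = 4*1 + 2*1 + 1*3 + 1*0
DOF = 9

9


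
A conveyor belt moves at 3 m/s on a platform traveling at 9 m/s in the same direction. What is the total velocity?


Given: object velocity = 3 m/s, platform velocity = 9 m/s (same direction)
Using classical velocity addition: v_total = v_object + v_platform
v_total = 3 + 9
v_total = 12 m/s

12 m/s


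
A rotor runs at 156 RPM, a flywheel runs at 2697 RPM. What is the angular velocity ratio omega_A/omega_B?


Given: RPM_A = 156, RPM_B = 2697
omega = 2*pi*RPM/60, so omega_A/omega_B = RPM_A / RPM_B
omega_A/omega_B = 156 / 2697
omega_A/omega_B = 52/899

52/899


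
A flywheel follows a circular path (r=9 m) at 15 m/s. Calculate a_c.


Given: v = 15 m/s, r = 9 m
Using a_c = v^2 / r
a_c = 15^2 / 9
a_c = 225 / 9
a_c = 25 m/s^2

25 m/s^2


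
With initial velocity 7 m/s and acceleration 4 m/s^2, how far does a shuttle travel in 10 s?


Given: v0 = 7 m/s, a = 4 m/s^2, t = 10 s
Using s = v0*t + (1/2)*a*t^2
s = 7*10 + (1/2)*4*10^2
s = 70 + (1/2)*400
s = 70 + 200
s = 270

270 m


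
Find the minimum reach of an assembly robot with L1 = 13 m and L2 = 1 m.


Given: L1 = 13 m, L2 = 1 m
For a 2-link planar arm, min reach = |L1 - L2| (second link folded back)
Min reach = |13 - 1|
Min reach = 12 m

12 m


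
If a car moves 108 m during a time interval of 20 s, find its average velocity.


Given: distance d = 108 m, time t = 20 s
Using v = d / t
v = 108 / 20
v = 27/5 m/s

27/5 m/s


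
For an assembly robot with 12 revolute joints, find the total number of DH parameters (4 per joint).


Given: 12 joints, 4 DH parameters per joint (d, theta, a, alpha)
Total DH parameters = number_of_joints * 4
Total = 12 * 4
Total = 48

48


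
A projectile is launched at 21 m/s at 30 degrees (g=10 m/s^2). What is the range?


Given: v0 = 21 m/s, theta = 30 deg, g = 10 m/s^2
sin(2*30) = sin(60) = sqrt(3)/2
Using R = v0^2 * sin(2*theta) / g
R = 21^2 * (sqrt(3)/2) / 10
R = 441 * sqrt(3) / 20
R = 441/20*sqrt(3) m

441/20*sqrt(3) m


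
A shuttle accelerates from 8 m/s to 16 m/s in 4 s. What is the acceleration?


Given: initial velocity v0 = 8 m/s, final velocity v = 16 m/s, time t = 4 s
Using a = (v - v0) / t
a = (16 - 8) / 4
a = 8 / 4
a = 2 m/s^2

2 m/s^2


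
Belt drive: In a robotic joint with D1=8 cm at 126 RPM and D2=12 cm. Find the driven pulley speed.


Given: D1 = 8 cm, w1 = 126 RPM, D2 = 12 cm
Using D1*w1 = D2*w2
w2 = D1*w1 / D2
w2 = 8*126 / 12
w2 = 1008 / 12
w2 = 84 RPM

84 RPM


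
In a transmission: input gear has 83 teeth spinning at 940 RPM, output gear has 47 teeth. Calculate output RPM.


Given: N1 = 83 teeth, w1 = 940 RPM, N2 = 47 teeth
Using N1*w1 = N2*w2
w2 = N1*w1 / N2
w2 = 83*940 / 47
w2 = 78020 / 47
w2 = 1660 RPM

1660 RPM


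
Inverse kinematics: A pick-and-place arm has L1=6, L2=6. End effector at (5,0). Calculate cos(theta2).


Given: L1 = 6, L2 = 6, target (x, y) = (5, 0)
Using cos(theta2) = (x^2 + y^2 - L1^2 - L2^2) / (2*L1*L2)
x^2 + y^2 = 5^2 + 0 = 25
L1^2 + L2^2 = 36 + 36 = 72
Numerator = 25 - 72 = -47
Denominator = 2*6*6 = 72
cos(theta2) = -47/72 = -47/72

-47/72


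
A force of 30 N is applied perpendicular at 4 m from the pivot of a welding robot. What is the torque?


Given: F = 30 N, r = 4 m, angle = 90 deg (perpendicular)
Using tau = F * r * sin(90)
sin(90) = 1
tau = 30 * 4 * 1
tau = 120 Nm

120 Nm


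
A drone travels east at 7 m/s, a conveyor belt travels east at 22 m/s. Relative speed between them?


Given: v_A = 7 m/s east, v_B = 22 m/s east
Both move in the same direction; relative speed = |v_A - v_B|
|7 - 22| = |-15|
= 15 m/s

15 m/s


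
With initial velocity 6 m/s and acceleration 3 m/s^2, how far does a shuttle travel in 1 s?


Given: v0 = 6 m/s, a = 3 m/s^2, t = 1 s
Using s = v0*t + (1/2)*a*t^2
s = 6*1 + (1/2)*3*1^2
s = 6 + (1/2)*3
s = 6 + 3/2
s = 15/2

15/2 m


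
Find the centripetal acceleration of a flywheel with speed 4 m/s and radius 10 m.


Given: v = 4 m/s, r = 10 m
Using a_c = v^2 / r
a_c = 4^2 / 10
a_c = 16 / 10
a_c = 8/5 m/s^2

8/5 m/s^2


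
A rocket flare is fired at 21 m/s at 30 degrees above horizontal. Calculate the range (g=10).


Given: v0 = 21 m/s, theta = 30 deg, g = 10 m/s^2
sin(2*30) = sin(60) = sqrt(3)/2
Using R = v0^2 * sin(2*theta) / g
R = 21^2 * (sqrt(3)/2) / 10
R = 441 * sqrt(3) / 20
R = 441/20*sqrt(3) m

441/20*sqrt(3) m


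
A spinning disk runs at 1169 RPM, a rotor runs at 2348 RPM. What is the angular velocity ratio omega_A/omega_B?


Given: RPM_A = 1169, RPM_B = 2348
omega = 2*pi*RPM/60, so omega_A/omega_B = RPM_A / RPM_B
omega_A/omega_B = 1169 / 2348
omega_A/omega_B = 1169/2348

1169/2348


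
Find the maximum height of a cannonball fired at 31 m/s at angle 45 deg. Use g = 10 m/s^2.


Given: v0 = 31 m/s, theta = 45 deg, g = 10 m/s^2
sin^2(45) = 1/2
Using H = v0^2 * sin^2(theta) / (2*g)
H = 31^2 * 1/2 / (2*10)
H = 961 * 1/2 / 20
H = 961/2 / 20
H = 961/40 m

961/40 m


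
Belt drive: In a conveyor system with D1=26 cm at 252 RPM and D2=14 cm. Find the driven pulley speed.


Given: D1 = 26 cm, w1 = 252 RPM, D2 = 14 cm
Using D1*w1 = D2*w2
w2 = D1*w1 / D2
w2 = 26*252 / 14
w2 = 6552 / 14
w2 = 468 RPM

468 RPM


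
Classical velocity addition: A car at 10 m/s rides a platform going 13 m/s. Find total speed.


Given: object velocity = 10 m/s, platform velocity = 13 m/s (same direction)
Using classical velocity addition: v_total = v_object + v_platform
v_total = 10 + 13
v_total = 23 m/s

23 m/s


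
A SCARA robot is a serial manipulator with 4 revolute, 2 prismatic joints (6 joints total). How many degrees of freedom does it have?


Given: serial robot with 4 revolute, 2 prismatic joints
DOF contribution per joint type: revolute=1, prismatic=1, spherical=3, fixed=0
DOF = 4*1 + 2*1
DOF = 6

6


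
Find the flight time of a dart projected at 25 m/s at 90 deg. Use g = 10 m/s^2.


Given: v0 = 25 m/s, theta = 90 deg, g = 10 m/s^2
sin(90) = 1
Using T = 2*v0*sin(theta) / g
T = 2*25*1 / 10
T = 50 / 10
T = 5 s

5 s


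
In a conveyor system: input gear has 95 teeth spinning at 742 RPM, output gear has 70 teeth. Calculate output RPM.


Given: N1 = 95 teeth, w1 = 742 RPM, N2 = 70 teeth
Using N1*w1 = N2*w2
w2 = N1*w1 / N2
w2 = 95*742 / 70
w2 = 70490 / 70
w2 = 1007 RPM

1007 RPM


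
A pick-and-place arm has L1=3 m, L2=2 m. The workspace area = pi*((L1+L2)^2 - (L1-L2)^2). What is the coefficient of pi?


Given: L1 = 3, L2 = 2
(L1+L2)^2 = (5)^2 = 25
(L1-L2)^2 = (1)^2 = 1
Difference = 25 - 1 = 24
This equals 4*L1*L2 = 4*3*2 = 24
Workspace area = 24*pi

24


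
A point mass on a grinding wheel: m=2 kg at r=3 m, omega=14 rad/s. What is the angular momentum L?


Given: m = 2 kg, r = 3 m, omega = 14 rad/s
For a point mass: I = m*r^2
I = 2*3^2 = 2*9 = 18
L = I*omega = 18*14
L = 252 kg*m^2/s

252 kg*m^2/s


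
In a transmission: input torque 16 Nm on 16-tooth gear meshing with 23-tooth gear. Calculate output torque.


Given: N1 = 16, N2 = 23, T1 = 16 Nm
Using T2/T1 = N2/N1
T2 = T1 * N2 / N1
T2 = 16 * 23 / 16
T2 = 368 / 16
T2 = 23 Nm

23 Nm


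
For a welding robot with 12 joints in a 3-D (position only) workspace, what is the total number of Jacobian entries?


Given: task space dimension = 3, joints = 12
Jacobian is a 3 x 12 matrix
Total entries = rows * columns
Total = 3 * 12
Total = 36

36


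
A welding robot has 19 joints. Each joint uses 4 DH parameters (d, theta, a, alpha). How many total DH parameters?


Given: 19 joints, 4 DH parameters per joint (d, theta, a, alpha)
Total DH parameters = number_of_joints * 4
Total = 19 * 4
Total = 76

76


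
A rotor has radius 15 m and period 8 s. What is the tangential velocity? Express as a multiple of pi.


Given: radius r = 15 m, period T = 8 s
Using v = 2*pi*r / T
v = 2*pi*15 / 8
v = 30*pi / 8
v = 15/4*pi m/s

15/4*pi m/s


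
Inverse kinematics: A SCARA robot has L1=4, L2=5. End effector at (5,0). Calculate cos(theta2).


Given: L1 = 4, L2 = 5, target (x, y) = (5, 0)
Using cos(theta2) = (x^2 + y^2 - L1^2 - L2^2) / (2*L1*L2)
x^2 + y^2 = 5^2 + 0 = 25
L1^2 + L2^2 = 16 + 25 = 41
Numerator = 25 - 41 = -16
Denominator = 2*4*5 = 40
cos(theta2) = -16/40 = -2/5

-2/5


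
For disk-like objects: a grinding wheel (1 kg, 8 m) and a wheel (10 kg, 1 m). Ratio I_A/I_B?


Given: M1=1 kg, R1=8 m, M2=10 kg, R2=1 m
For a disk: I = (1/2)*M*R^2, so I_A/I_B = (M1*R1^2)/(M2*R2^2)
M1*R1^2 = 1*64 = 64
M2*R2^2 = 10*1 = 10
I_A/I_B = 64/10 = 32/5

32/5


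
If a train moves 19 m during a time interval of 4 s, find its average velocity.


Given: distance d = 19 m, time t = 4 s
Using v = d / t
v = 19 / 4
v = 19/4 m/s

19/4 m/s


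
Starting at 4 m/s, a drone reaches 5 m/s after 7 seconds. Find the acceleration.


Given: initial velocity v0 = 4 m/s, final velocity v = 5 m/s, time t = 7 s
Using a = (v - v0) / t
a = (5 - 4) / 7
a = 1 / 7
a = 1/7 m/s^2

1/7 m/s^2


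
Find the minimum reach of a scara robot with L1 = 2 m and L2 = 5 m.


Given: L1 = 2 m, L2 = 5 m
For a 2-link planar arm, min reach = |L1 - L2| (second link folded back)
Min reach = |2 - 5|
Min reach = 3 m

3 m


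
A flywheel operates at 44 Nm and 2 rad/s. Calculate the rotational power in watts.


Given: tau = 44 Nm, omega = 2 rad/s
Using P = tau * omega
P = 44 * 2
P = 88 W

88 W


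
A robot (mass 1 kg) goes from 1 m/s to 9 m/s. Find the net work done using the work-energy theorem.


Given: m = 1 kg, v0 = 1 m/s, v = 9 m/s
Using W = (1/2)*m*(v^2 - v0^2)
v^2 = 9^2 = 81
v0^2 = 1^2 = 1
v^2 - v0^2 = 81 - 1 = 80
W = (1/2)*1*80 = 40 J

40 J


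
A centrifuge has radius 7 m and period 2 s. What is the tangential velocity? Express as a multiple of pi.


Given: radius r = 7 m, period T = 2 s
Using v = 2*pi*r / T
v = 2*pi*7 / 2
v = 14*pi / 2
v = 7*pi m/s

7*pi m/s


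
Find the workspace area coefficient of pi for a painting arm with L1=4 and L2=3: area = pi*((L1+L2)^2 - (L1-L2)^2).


Given: L1 = 4, L2 = 3
(L1+L2)^2 = (7)^2 = 49
(L1-L2)^2 = (1)^2 = 1
Difference = 49 - 1 = 48
This equals 4*L1*L2 = 4*4*3 = 48
Workspace area = 48*pi

48


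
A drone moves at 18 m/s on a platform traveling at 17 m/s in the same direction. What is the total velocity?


Given: object velocity = 18 m/s, platform velocity = 17 m/s (same direction)
Using classical velocity addition: v_total = v_object + v_platform
v_total = 18 + 17
v_total = 35 m/s

35 m/s


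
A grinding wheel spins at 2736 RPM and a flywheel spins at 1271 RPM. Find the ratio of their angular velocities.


Given: RPM_A = 2736, RPM_B = 1271
omega = 2*pi*RPM/60, so omega_A/omega_B = RPM_A / RPM_B
omega_A/omega_B = 2736 / 1271
omega_A/omega_B = 2736/1271

2736/1271


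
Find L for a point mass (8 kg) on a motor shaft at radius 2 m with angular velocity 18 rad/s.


Given: m = 8 kg, r = 2 m, omega = 18 rad/s
For a point mass: I = m*r^2
I = 8*2^2 = 8*4 = 32
L = I*omega = 32*18
L = 576 kg*m^2/s

576 kg*m^2/s


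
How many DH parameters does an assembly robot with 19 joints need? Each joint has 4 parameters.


Given: 19 joints, 4 DH parameters per joint (d, theta, a, alpha)
Total DH parameters = number_of_joints * 4
Total = 19 * 4
Total = 76

76


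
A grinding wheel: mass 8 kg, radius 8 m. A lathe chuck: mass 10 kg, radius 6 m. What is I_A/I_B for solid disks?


Given: M1=8 kg, R1=8 m, M2=10 kg, R2=6 m
For a disk: I = (1/2)*M*R^2, so I_A/I_B = (M1*R1^2)/(M2*R2^2)
M1*R1^2 = 8*64 = 512
M2*R2^2 = 10*36 = 360
I_A/I_B = 512/360 = 64/45

64/45


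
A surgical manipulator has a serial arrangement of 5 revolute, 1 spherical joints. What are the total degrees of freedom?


Given: serial robot with 5 revolute, 1 spherical joints
DOF contribution per joint type: revolute=1, prismatic=1, spherical=3, fixed=0
DOF = 5*1 + 1*3
DOF = 8

8


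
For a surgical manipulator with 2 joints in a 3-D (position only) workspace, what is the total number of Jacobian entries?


Given: task space dimension = 3, joints = 2
Jacobian is a 3 x 2 matrix
Total entries = rows * columns
Total = 3 * 2
Total = 6

6


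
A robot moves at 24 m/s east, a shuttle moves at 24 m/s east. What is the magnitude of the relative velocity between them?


Given: v_A = 24 m/s east, v_B = 24 m/s east
Both move in the same direction; relative speed = |v_A - v_B|
|24 - 24| = |0|
= 0 m/s

0 m/s


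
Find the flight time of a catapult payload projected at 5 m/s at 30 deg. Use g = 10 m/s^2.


Given: v0 = 5 m/s, theta = 30 deg, g = 10 m/s^2
sin(30) = 1/2
Using T = 2*v0*sin(theta) / g
T = 2*5*1/2 / 10
T = 5 / 10
T = 1/2 s

1/2 s


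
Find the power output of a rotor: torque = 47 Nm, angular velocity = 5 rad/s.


Given: tau = 47 Nm, omega = 5 rad/s
Using P = tau * omega
P = 47 * 5
P = 235 W

235 W


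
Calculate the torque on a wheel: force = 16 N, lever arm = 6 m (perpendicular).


Given: F = 16 N, r = 6 m, angle = 90 deg (perpendicular)
Using tau = F * r * sin(90)
sin(90) = 1
tau = 16 * 6 * 1
tau = 96 Nm

96 Nm


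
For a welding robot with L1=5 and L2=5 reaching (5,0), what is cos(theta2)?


Given: L1 = 5, L2 = 5, target (x, y) = (5, 0)
Using cos(theta2) = (x^2 + y^2 - L1^2 - L2^2) / (2*L1*L2)
x^2 + y^2 = 5^2 + 0 = 25
L1^2 + L2^2 = 25 + 25 = 50
Numerator = 25 - 50 = -25
Denominator = 2*5*5 = 50
cos(theta2) = -25/50 = -1/2

-1/2


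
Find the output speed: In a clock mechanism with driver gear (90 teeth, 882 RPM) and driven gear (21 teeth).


Given: N1 = 90 teeth, w1 = 882 RPM, N2 = 21 teeth
Using N1*w1 = N2*w2
w2 = N1*w1 / N2
w2 = 90*882 / 21
w2 = 79380 / 21
w2 = 3780 RPM

3780 RPM


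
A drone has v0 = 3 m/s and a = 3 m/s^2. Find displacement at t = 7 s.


Given: v0 = 3 m/s, a = 3 m/s^2, t = 7 s
Using s = v0*t + (1/2)*a*t^2
s = 3*7 + (1/2)*3*7^2
s = 21 + (1/2)*147
s = 21 + 147/2
s = 189/2

189/2 m


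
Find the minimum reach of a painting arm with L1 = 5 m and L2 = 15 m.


Given: L1 = 5 m, L2 = 15 m
For a 2-link planar arm, min reach = |L1 - L2| (second link folded back)
Min reach = |5 - 15|
Min reach = 10 m

10 m


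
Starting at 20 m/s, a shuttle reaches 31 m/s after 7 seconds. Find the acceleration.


Given: initial velocity v0 = 20 m/s, final velocity v = 31 m/s, time t = 7 s
Using a = (v - v0) / t
a = (31 - 20) / 7
a = 11 / 7
a = 11/7 m/s^2

11/7 m/s^2


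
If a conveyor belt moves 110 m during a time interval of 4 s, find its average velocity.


Given: distance d = 110 m, time t = 4 s
Using v = d / t
v = 110 / 4
v = 55/2 m/s

55/2 m/s


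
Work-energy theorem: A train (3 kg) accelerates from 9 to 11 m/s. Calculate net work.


Given: m = 3 kg, v0 = 9 m/s, v = 11 m/s
Using W = (1/2)*m*(v^2 - v0^2)
v^2 = 11^2 = 121
v0^2 = 9^2 = 81
v^2 - v0^2 = 121 - 81 = 40
W = (1/2)*3*40 = 60 J

60 J


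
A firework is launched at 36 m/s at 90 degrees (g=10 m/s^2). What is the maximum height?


Given: v0 = 36 m/s, theta = 90 deg, g = 10 m/s^2
sin^2(90) = 1
Using H = v0^2 * sin^2(theta) / (2*g)
H = 36^2 * 1 / (2*10)
H = 1296 * 1 / 20
H = 1296 / 20
H = 324/5 m

324/5 m


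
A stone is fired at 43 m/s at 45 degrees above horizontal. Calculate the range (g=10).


Given: v0 = 43 m/s, theta = 45 deg, g = 10 m/s^2
sin(2*45) = sin(90) = 1
Using R = v0^2 * sin(2*theta) / g
R = 43^2 * 1 / 10
R = 1849 / 10
R = 1849/10 m

1849/10 m


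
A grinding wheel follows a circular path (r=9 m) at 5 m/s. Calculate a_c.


Given: v = 5 m/s, r = 9 m
Using a_c = v^2 / r
a_c = 5^2 / 9
a_c = 25 / 9
a_c = 25/9 m/s^2

25/9 m/s^2


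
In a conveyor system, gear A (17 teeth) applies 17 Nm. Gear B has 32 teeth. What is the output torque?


Given: N1 = 17, N2 = 32, T1 = 17 Nm
Using T2/T1 = N2/N1
T2 = T1 * N2 / N1
T2 = 17 * 32 / 17
T2 = 544 / 17
T2 = 32 Nm

32 Nm


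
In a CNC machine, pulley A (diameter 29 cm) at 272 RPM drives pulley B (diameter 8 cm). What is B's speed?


Given: D1 = 29 cm, w1 = 272 RPM, D2 = 8 cm
Using D1*w1 = D2*w2
w2 = D1*w1 / D2
w2 = 29*272 / 8
w2 = 7888 / 8
w2 = 986 RPM

986 RPM


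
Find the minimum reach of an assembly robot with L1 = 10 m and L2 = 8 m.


Given: L1 = 10 m, L2 = 8 m
For a 2-link planar arm, min reach = |L1 - L2| (second link folded back)
Min reach = |10 - 8|
Min reach = 2 m

2 m


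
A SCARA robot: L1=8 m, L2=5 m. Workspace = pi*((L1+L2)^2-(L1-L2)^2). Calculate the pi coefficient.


Given: L1 = 8, L2 = 5
(L1+L2)^2 = (13)^2 = 169
(L1-L2)^2 = (3)^2 = 9
Difference = 169 - 9 = 160
This equals 4*L1*L2 = 4*8*5 = 160
Workspace area = 160*pi

160


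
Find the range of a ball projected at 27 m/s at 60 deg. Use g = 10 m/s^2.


Given: v0 = 27 m/s, theta = 60 deg, g = 10 m/s^2
sin(2*60) = sin(120) = sqrt(3)/2
Using R = v0^2 * sin(2*theta) / g
R = 27^2 * (sqrt(3)/2) / 10
R = 729 * sqrt(3) / 20
R = 729/20*sqrt(3) m

729/20*sqrt(3) m


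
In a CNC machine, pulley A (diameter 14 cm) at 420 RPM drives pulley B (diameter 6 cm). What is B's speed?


Given: D1 = 14 cm, w1 = 420 RPM, D2 = 6 cm
Using D1*w1 = D2*w2
w2 = D1*w1 / D2
w2 = 14*420 / 6
w2 = 5880 / 6
w2 = 980 RPM

980 RPM


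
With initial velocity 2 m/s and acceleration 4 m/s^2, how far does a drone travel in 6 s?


Given: v0 = 2 m/s, a = 4 m/s^2, t = 6 s
Using s = v0*t + (1/2)*a*t^2
s = 2*6 + (1/2)*4*6^2
s = 12 + (1/2)*144
s = 12 + 72
s = 84

84 m


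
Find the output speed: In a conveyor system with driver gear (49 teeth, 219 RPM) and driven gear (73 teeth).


Given: N1 = 49 teeth, w1 = 219 RPM, N2 = 73 teeth
Using N1*w1 = N2*w2
w2 = N1*w1 / N2
w2 = 49*219 / 73
w2 = 10731 / 73
w2 = 147 RPM

147 RPM


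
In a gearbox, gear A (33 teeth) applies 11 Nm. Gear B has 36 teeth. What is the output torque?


Given: N1 = 33, N2 = 36, T1 = 11 Nm
Using T2/T1 = N2/N1
T2 = T1 * N2 / N1
T2 = 11 * 36 / 33
T2 = 396 / 33
T2 = 12 Nm

12 Nm


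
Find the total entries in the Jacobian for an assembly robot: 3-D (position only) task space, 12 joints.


Given: task space dimension = 3, joints = 12
Jacobian is a 3 x 12 matrix
Total entries = rows * columns
Total = 3 * 12
Total = 36

36


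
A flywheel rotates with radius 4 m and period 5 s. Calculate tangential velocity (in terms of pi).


Given: radius r = 4 m, period T = 5 s
Using v = 2*pi*r / T
v = 2*pi*4 / 5
v = 8*pi / 5
v = 8/5*pi m/s

8/5*pi m/s


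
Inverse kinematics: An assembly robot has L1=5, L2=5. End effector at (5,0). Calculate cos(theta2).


Given: L1 = 5, L2 = 5, target (x, y) = (5, 0)
Using cos(theta2) = (x^2 + y^2 - L1^2 - L2^2) / (2*L1*L2)
x^2 + y^2 = 5^2 + 0 = 25
L1^2 + L2^2 = 25 + 25 = 50
Numerator = 25 - 50 = -25
Denominator = 2*5*5 = 50
cos(theta2) = -25/50 = -1/2

-1/2


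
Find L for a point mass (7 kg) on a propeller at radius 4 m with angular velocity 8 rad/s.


Given: m = 7 kg, r = 4 m, omega = 8 rad/s
For a point mass: I = m*r^2
I = 7*4^2 = 7*16 = 112
L = I*omega = 112*8
L = 896 kg*m^2/s

896 kg*m^2/s


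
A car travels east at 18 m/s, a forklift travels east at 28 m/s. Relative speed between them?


Given: v_A = 18 m/s east, v_B = 28 m/s east
Both move in the same direction; relative speed = |v_A - v_B|
|18 - 28| = |-10|
= 10 m/s

10 m/s


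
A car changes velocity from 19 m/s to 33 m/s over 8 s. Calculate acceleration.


Given: initial velocity v0 = 19 m/s, final velocity v = 33 m/s, time t = 8 s
Using a = (v - v0) / t
a = (33 - 19) / 8
a = 14 / 8
a = 7/4 m/s^2

7/4 m/s^2


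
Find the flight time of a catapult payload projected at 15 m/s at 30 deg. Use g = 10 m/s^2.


Given: v0 = 15 m/s, theta = 30 deg, g = 10 m/s^2
sin(30) = 1/2
Using T = 2*v0*sin(theta) / g
T = 2*15*1/2 / 10
T = 15 / 10
T = 3/2 s

3/2 s


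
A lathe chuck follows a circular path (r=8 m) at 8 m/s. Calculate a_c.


Given: v = 8 m/s, r = 8 m
Using a_c = v^2 / r
a_c = 8^2 / 8
a_c = 64 / 8
a_c = 8 m/s^2

8 m/s^2


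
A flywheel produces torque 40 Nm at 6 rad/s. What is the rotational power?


Given: tau = 40 Nm, omega = 6 rad/s
Using P = tau * omega
P = 40 * 6
P = 240 W

240 W


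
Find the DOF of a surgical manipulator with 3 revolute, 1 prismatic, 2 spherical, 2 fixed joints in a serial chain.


Given: serial robot with 3 revolute, 1 prismatic, 2 spherical, 2 fixed joints
DOF contribution per joint type: revolute=1, prismatic=1, spherical=3, fixed=0
DOF = 3*1 + 1*1 + 2*3 + 2*0
DOF = 10

10


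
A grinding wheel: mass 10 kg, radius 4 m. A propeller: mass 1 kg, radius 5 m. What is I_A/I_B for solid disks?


Given: M1=10 kg, R1=4 m, M2=1 kg, R2=5 m
For a disk: I = (1/2)*M*R^2, so I_A/I_B = (M1*R1^2)/(M2*R2^2)
M1*R1^2 = 10*16 = 160
M2*R2^2 = 1*25 = 25
I_A/I_B = 160/25 = 32/5

32/5


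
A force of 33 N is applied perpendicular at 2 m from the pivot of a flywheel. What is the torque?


Given: F = 33 N, r = 2 m, angle = 90 deg (perpendicular)
Using tau = F * r * sin(90)
sin(90) = 1
tau = 33 * 2 * 1
tau = 66 Nm

66 Nm


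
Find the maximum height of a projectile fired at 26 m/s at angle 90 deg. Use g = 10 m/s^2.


Given: v0 = 26 m/s, theta = 90 deg, g = 10 m/s^2
sin^2(90) = 1
Using H = v0^2 * sin^2(theta) / (2*g)
H = 26^2 * 1 / (2*10)
H = 676 * 1 / 20
H = 676 / 20
H = 169/5 m

169/5 m


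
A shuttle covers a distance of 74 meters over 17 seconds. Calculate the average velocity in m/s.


Given: distance d = 74 m, time t = 17 s
Using v = d / t
v = 74 / 17
v = 74/17 m/s

74/17 m/s


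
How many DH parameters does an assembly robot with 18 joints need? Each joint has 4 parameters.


Given: 18 joints, 4 DH parameters per joint (d, theta, a, alpha)
Total DH parameters = number_of_joints * 4
Total = 18 * 4
Total = 72

72


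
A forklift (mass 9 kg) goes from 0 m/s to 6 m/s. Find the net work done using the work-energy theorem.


Given: m = 9 kg, v0 = 0 m/s, v = 6 m/s
Using W = (1/2)*m*(v^2 - v0^2)
v^2 = 6^2 = 36
v0^2 = 0^2 = 0
v^2 - v0^2 = 36 - 0 = 36
W = (1/2)*9*36 = 162 J

162 J


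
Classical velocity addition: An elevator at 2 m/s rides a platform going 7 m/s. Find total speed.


Given: object velocity = 2 m/s, platform velocity = 7 m/s (same direction)
Using classical velocity addition: v_total = v_object + v_platform
v_total = 2 + 7
v_total = 9 m/s

9 m/s


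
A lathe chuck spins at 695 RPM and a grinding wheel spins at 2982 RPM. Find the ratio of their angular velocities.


Given: RPM_A = 695, RPM_B = 2982
omega = 2*pi*RPM/60, so omega_A/omega_B = RPM_A / RPM_B
omega_A/omega_B = 695 / 2982
omega_A/omega_B = 695/2982

695/2982


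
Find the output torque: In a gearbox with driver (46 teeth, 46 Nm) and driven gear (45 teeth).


Given: N1 = 46, N2 = 45, T1 = 46 Nm
Using T2/T1 = N2/N1
T2 = T1 * N2 / N1
T2 = 46 * 45 / 46
T2 = 2070 / 46
T2 = 45 Nm

45 Nm


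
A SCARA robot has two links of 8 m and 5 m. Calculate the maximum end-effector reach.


Given: L1 = 8 m, L2 = 5 m
For a 2-link planar arm, max reach = L1 + L2 (fully extended)
Max reach = 8 + 5
Max reach = 13 m

13 m


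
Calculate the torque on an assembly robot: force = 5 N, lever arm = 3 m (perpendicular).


Given: F = 5 N, r = 3 m, angle = 90 deg (perpendicular)
Using tau = F * r * sin(90)
sin(90) = 1
tau = 5 * 3 * 1
tau = 15 Nm

15 Nm


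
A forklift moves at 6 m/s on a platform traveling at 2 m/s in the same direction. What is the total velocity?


Given: object velocity = 6 m/s, platform velocity = 2 m/s (same direction)
Using classical velocity addition: v_total = v_object + v_platform
v_total = 6 + 2
v_total = 8 m/s

8 m/s


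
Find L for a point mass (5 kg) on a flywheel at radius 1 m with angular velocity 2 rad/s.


Given: m = 5 kg, r = 1 m, omega = 2 rad/s
For a point mass: I = m*r^2
I = 5*1^2 = 5*1 = 5
L = I*omega = 5*2
L = 10 kg*m^2/s

10 kg*m^2/s


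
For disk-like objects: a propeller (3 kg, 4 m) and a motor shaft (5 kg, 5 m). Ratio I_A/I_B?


Given: M1=3 kg, R1=4 m, M2=5 kg, R2=5 m
For a disk: I = (1/2)*M*R^2, so I_A/I_B = (M1*R1^2)/(M2*R2^2)
M1*R1^2 = 3*16 = 48
M2*R2^2 = 5*25 = 125
I_A/I_B = 48/125 = 48/125

48/125


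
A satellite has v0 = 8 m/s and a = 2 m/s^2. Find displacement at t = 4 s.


Given: v0 = 8 m/s, a = 2 m/s^2, t = 4 s
Using s = v0*t + (1/2)*a*t^2
s = 8*4 + (1/2)*2*4^2
s = 32 + (1/2)*32
s = 32 + 16
s = 48

48 m


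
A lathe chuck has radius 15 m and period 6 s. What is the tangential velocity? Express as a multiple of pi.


Given: radius r = 15 m, period T = 6 s
Using v = 2*pi*r / T
v = 2*pi*15 / 6
v = 30*pi / 6
v = 5*pi m/s

5*pi m/s


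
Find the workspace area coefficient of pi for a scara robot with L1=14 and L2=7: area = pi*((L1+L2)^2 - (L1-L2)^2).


Given: L1 = 14, L2 = 7
(L1+L2)^2 = (21)^2 = 441
(L1-L2)^2 = (7)^2 = 49
Difference = 441 - 49 = 392
This equals 4*L1*L2 = 4*14*7 = 392
Workspace area = 392*pi

392


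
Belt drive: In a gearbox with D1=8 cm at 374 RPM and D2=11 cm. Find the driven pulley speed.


Given: D1 = 8 cm, w1 = 374 RPM, D2 = 11 cm
Using D1*w1 = D2*w2
w2 = D1*w1 / D2
w2 = 8*374 / 11
w2 = 2992 / 11
w2 = 272 RPM

272 RPM


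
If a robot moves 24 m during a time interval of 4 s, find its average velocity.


Given: distance d = 24 m, time t = 4 s
Using v = d / t
v = 24 / 4
v = 6 m/s

6 m/s


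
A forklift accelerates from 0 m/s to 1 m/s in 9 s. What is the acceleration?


Given: initial velocity v0 = 0 m/s, final velocity v = 1 m/s, time t = 9 s
Using a = (v - v0) / t
a = (1 - 0) / 9
a = 1 / 9
a = 1/9 m/s^2

1/9 m/s^2


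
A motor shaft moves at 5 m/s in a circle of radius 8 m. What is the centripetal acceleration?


Given: v = 5 m/s, r = 8 m
Using a_c = v^2 / r
a_c = 5^2 / 8
a_c = 25 / 8
a_c = 25/8 m/s^2

25/8 m/s^2


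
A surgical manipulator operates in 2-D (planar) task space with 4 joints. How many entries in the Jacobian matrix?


Given: task space dimension = 2, joints = 4
Jacobian is a 2 x 4 matrix
Total entries = rows * columns
Total = 2 * 4
Total = 8

8


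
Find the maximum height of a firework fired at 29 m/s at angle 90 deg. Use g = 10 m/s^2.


Given: v0 = 29 m/s, theta = 90 deg, g = 10 m/s^2
sin^2(90) = 1
Using H = v0^2 * sin^2(theta) / (2*g)
H = 29^2 * 1 / (2*10)
H = 841 * 1 / 20
H = 841 / 20
H = 841/20 m

841/20 m


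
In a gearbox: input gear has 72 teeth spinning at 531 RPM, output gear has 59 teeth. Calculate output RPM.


Given: N1 = 72 teeth, w1 = 531 RPM, N2 = 59 teeth
Using N1*w1 = N2*w2
w2 = N1*w1 / N2
w2 = 72*531 / 59
w2 = 38232 / 59
w2 = 648 RPM

648 RPM


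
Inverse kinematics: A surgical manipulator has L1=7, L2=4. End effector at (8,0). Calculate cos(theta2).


Given: L1 = 7, L2 = 4, target (x, y) = (8, 0)
Using cos(theta2) = (x^2 + y^2 - L1^2 - L2^2) / (2*L1*L2)
x^2 + y^2 = 8^2 + 0 = 64
L1^2 + L2^2 = 49 + 16 = 65
Numerator = 64 - 65 = -1
Denominator = 2*7*4 = 56
cos(theta2) = -1/56 = -1/56

-1/56


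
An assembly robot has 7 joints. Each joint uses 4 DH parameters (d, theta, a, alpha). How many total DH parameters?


Given: 7 joints, 4 DH parameters per joint (d, theta, a, alpha)
Total DH parameters = number_of_joints * 4
Total = 7 * 4
Total = 28

28


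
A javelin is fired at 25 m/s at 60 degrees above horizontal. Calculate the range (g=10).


Given: v0 = 25 m/s, theta = 60 deg, g = 10 m/s^2
sin(2*60) = sin(120) = sqrt(3)/2
Using R = v0^2 * sin(2*theta) / g
R = 25^2 * (sqrt(3)/2) / 10
R = 625 * sqrt(3) / 20
R = 125/4*sqrt(3) m

125/4*sqrt(3) m


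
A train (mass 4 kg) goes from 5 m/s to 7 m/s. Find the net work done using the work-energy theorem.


Given: m = 4 kg, v0 = 5 m/s, v = 7 m/s
Using W = (1/2)*m*(v^2 - v0^2)
v^2 = 7^2 = 49
v0^2 = 5^2 = 25
v^2 - v0^2 = 49 - 25 = 24
W = (1/2)*4*24 = 48 J

48 J


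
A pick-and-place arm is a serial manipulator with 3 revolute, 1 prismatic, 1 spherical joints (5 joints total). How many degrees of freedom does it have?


Given: serial robot with 3 revolute, 1 prismatic, 1 spherical joints
DOF contribution per joint type: revolute=1, prismatic=1, spherical=3, fixed=0
DOF = 3*1 + 1*1 + 1*3
DOF = 7

7


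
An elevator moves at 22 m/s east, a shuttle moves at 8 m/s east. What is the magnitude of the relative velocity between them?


Given: v_A = 22 m/s east, v_B = 8 m/s east
Both move in the same direction; relative speed = |v_A - v_B|
|22 - 8| = |14|
= 14 m/s

14 m/s


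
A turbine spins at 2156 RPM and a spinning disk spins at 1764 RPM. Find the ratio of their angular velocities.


Given: RPM_A = 2156, RPM_B = 1764
omega = 2*pi*RPM/60, so omega_A/omega_B = RPM_A / RPM_B
omega_A/omega_B = 2156 / 1764
omega_A/omega_B = 11/9

11/9


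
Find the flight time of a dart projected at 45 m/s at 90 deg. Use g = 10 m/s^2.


Given: v0 = 45 m/s, theta = 90 deg, g = 10 m/s^2
sin(90) = 1
Using T = 2*v0*sin(theta) / g
T = 2*45*1 / 10
T = 90 / 10
T = 9 s

9 s
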